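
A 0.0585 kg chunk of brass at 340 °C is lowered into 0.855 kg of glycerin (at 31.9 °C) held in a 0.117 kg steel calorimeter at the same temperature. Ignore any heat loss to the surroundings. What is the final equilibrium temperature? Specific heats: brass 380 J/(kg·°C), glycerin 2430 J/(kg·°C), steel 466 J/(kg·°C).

With ΣQ=0 the equilibrium temperature is the m·c-weighted mean:
T_f = (22.23*340 + 2077.7*31.9 + 54.52*31.9) / (22.23 + 2077.7 + 54.52)
    = 75574 / 2154.4 ≈ 35.08 °C

T_f ≈ 35.1 °C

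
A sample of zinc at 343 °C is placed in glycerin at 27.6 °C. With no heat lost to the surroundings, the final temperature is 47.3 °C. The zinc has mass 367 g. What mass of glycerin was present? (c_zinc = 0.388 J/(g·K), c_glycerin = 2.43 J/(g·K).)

m ≈ 880 g

Heat lost by the zinc = heat gained by the glycerin:
367×0.388×(343 − 47.3) = m×2.43×(47.3 − 27.6)
47.87 m = 42106  ⇒  m ≈ 879.6 g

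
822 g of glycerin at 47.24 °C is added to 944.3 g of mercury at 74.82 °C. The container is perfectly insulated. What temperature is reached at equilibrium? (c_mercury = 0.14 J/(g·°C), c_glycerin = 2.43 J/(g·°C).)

T_f ≈ 49.0 °C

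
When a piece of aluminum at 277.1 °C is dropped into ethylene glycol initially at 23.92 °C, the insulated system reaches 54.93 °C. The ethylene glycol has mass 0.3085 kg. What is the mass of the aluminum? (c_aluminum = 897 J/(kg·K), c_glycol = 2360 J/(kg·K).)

|Q_aluminum| = |Q_glycol|:
m·897·(277.1 − 54.93) = 0.3085·2360·(54.93 − 23.92)
199286 m = 22577  ⇒  m ≈ 0.1133 kg

m ≈ 0.113 kg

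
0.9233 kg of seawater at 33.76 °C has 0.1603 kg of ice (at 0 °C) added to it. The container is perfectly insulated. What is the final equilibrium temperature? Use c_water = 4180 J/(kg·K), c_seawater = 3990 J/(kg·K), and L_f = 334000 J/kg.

Net heat exchanged in the isolated system is zero:
melt ice: 0.1603×334000 = 53540; meltwater 0→T: 0.1603×4180×T = 670.05 T; seawater: 3684(T − 33.76)
4354 T = 124371 − 53540 = 70831
T ≈ 16.27 °C — above 0 °C, consistent with complete melting.

T_f ≈ 16.3 °C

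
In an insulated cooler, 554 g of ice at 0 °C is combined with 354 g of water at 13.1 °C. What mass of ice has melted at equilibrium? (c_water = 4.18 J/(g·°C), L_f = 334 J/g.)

m_melted ≈ 58 g

Water can give up m c ΔT = 354·4.18·13.1 = 19384 J before reaching 0 °C.
Fully melting the ice requires m_ice L_f = 554·334 = 185036 J.
19384 J < 185036 J, so only part of the ice melts and the system sits at 0 °C.
m_melted·334 = 19384  ⇒  m_melted ≈ 58.04 g.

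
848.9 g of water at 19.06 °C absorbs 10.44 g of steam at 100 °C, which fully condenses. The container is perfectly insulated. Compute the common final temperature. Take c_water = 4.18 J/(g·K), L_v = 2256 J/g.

T_f ≈ 26.6 °C

Energy conservation, ΣQ = 0:
steam→water at 100 °C releases m L_v = 10.44·2256 = 23553; condensate cools 100→T: 10.44·4.18·(T − 100) = 43.64(T − 100); water warms: 848.9·4.18·(T − 19.06) = 3548.4(T − 19.06)
3592 T = 23553 + 4363.9 + 67633 = 95549
T ≈ 26.60 °C (< 100 °C, so full condensation is consistent).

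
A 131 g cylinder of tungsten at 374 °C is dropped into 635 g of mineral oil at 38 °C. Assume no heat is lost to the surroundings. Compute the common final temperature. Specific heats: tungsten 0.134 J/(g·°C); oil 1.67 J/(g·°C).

T_f ≈ 43.5 °C

Net heat exchanged in the isolated system is zero:
131×0.134×(T − 374) + 635×1.67×(T − 38) = 0
(17.55 + 1060.5) T = 17.55×374 + 1060.5×38
T ≈ 43.47 °C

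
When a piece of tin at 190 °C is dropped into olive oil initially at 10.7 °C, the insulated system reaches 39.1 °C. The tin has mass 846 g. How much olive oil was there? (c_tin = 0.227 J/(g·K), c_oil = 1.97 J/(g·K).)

|Q_tin| = |Q_oil|:
846·0.227·(190 − 39.1) = m·1.97·(39.1 − 10.7)
55.95 m = 28979  ⇒  m ≈ 518 g

m ≈ 518 g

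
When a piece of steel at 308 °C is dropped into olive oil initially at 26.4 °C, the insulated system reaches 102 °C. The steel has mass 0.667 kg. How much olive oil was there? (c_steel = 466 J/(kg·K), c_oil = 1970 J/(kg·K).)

Net heat exchanged in the isolated system is zero:
0.667×466×(102 − 308) + m×1970×(102 − 26.4) = 0
148932 m = 64029
m = 64029/148932 ≈ 0.4299 kg

m ≈ 0.43 kg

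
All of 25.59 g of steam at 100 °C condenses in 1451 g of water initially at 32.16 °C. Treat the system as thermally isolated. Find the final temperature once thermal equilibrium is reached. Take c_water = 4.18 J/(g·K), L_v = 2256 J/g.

T_f ≈ 42.7 °C

Energy conservation, ΣQ = 0:
condense steam: −25.59·2256 = −57731
  condensate cools 100→T: 25.59·4.18·(T − 100) = 106.97(T − 100)
  water warms: 1451·4.18·(T − 32.16) = 6065.2(T − 32.16)
6172.1 T = 57731 + 10697 + 195056 = 263484
T ≈ 42.69 °C (< 100 °C, so full condensation is consistent).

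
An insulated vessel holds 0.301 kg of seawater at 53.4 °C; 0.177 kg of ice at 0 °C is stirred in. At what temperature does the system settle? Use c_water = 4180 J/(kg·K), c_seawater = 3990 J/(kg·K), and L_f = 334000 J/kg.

T_f ≈ 2.6 °C

Net heat exchanged in the isolated system is zero:
fusion: m_ice L_f = 0.177·334000 = 59118; warm the meltwater: 739.86 T; seawater: 1201(T − 53.4)
1940.8 T = 64133 − 59118 = 5014.9
T ≈ 2.58 °C — above 0 °C, consistent with complete melting.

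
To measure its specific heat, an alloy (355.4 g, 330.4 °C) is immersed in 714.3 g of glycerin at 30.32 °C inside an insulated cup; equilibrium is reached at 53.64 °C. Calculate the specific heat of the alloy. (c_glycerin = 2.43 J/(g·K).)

c ≈ 0.412 J/(g·K)

Taking heat into each body as positive, Σ m c ΔT = 0:
355.4×c×(53.64 − 330.4) + 714.3×2.43×(53.64 − 30.32) = 0
-98361 c = -40478
c = -40478/-98361 ≈ 0.4115 J/(g·K)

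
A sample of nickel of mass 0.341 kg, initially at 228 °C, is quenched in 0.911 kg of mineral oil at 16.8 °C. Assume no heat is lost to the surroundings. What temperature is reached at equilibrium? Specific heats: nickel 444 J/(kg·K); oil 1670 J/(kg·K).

With ΣQ=0 the equilibrium temperature is the m·c-weighted mean:
T_f = (151.4*228 + 1521.4*16.8) / (151.4 + 1521.4)
    = 60079 / 1672.8 ≈ 35.92 °C

T_f ≈ 35.9 °C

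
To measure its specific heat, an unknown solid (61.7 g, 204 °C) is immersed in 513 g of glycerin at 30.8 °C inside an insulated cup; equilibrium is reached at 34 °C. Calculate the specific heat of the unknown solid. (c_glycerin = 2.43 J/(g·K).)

Let T be the final temperature. ΣQ_i = 0:
61.7·c·(34 − 204) + 513·2.43·(34 − 30.8) = 0
-10489 c = -3989.1
c = -3989.1/-10489 ≈ 0.3803 J/(g·K)

c ≈ 0.38 J/(g·K)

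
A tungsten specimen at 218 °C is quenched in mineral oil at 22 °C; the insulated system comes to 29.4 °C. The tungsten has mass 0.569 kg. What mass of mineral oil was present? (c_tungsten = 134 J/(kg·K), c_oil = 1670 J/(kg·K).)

Let T be the final temperature. ΣQ_i = 0:
0.569·134·(29.4 − 218) + m·1670·(29.4 − 22) = 0
12358 m = 14380
m = 14380/12358 ≈ 1.164 kg

m ≈ 1.16 kg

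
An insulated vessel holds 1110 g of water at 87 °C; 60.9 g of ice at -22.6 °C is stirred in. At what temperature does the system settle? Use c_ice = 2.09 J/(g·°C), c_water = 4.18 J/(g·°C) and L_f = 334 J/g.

Heat gained plus heat lost sum to zero:
warm ice to 0 °C: 60.9×2.09×(0 − (-22.6)) = 2876.6
  melt ice: 60.9×334 = 20341
  warm the meltwater: 254.56 T
  water: 4639.8(T − 87)
4894.4 T = 403663 − 23217 = 380445
T ≈ 77.73 °C (positive, so assuming full melt was valid).

T_f ≈ 77.7 °C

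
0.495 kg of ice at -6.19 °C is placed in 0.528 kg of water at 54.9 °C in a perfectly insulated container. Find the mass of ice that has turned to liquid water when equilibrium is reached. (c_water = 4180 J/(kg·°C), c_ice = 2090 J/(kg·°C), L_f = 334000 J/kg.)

m_melted ≈ 0.344 kg

Cooling the water to 0 °C releases 0.528×4180×54.9 = 121166 J.
Of that, 0.495×2090×6.19 = 6403.9 J goes to bring the ice to 0 °C, leaving 114763 J.
To melt every bit of ice: 0.495×334000 = 165330 J.
Since 114763 < 165330 J, not all the ice melts; equilibrium is at 0 °C.
m_melted×334000 = 114763  ⇒  m_melted ≈ 0.3436 kg.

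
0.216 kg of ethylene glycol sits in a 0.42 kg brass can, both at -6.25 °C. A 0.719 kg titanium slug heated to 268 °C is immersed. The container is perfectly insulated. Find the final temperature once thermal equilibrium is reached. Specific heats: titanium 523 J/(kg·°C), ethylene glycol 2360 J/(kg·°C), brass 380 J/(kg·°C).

T_f ≈ 92.4 °C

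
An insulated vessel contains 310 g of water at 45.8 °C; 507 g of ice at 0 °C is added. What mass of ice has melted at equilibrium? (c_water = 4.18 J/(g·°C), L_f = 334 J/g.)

m_melted ≈ 178 g

Water can give up m c ΔT = 310·4.18·45.8 = 59348 J before reaching 0 °C.
Fully melting the ice requires m_ice L_f = 507·334 = 169338 J.
59348 J < 169338 J, so only part of the ice melts and the system sits at 0 °C.
m_melt = 59348 / L_f = 177.7 g.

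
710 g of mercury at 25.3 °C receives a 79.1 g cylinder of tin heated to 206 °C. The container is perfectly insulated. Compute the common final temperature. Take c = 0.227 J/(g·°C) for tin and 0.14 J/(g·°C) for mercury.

T_f ≈ 52.9 °C

|Q_tin| = |Q_mercury|:
79.1·0.227·(206 − T) = 710·0.14·(T − 25.3)
17.96(206 − T) = 99.4(T − 25.3)
117.36 T = 6213.7  ⇒  T ≈ 52.95 °C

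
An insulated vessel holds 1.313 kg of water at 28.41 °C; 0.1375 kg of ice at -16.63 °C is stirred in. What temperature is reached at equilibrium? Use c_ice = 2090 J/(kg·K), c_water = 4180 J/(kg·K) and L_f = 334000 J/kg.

T_f ≈ 17.4 °C

Conservation of energy gives ΣQ = 0:
ice -16.63→0 °C: 0.1375·2090·16.63 = 4779
  latent heat to melt: 0.1375·334000 = 45925
  meltwater 0→T: 0.1375·4180·T = 574.75 T
  water cools: 1.313·4180·(T − 28.41) = 5488.3(T − 28.41)
6063.1 T = 155924 − 50704 = 105220
T ≈ 17.35 °C (positive, so assuming full melt was valid).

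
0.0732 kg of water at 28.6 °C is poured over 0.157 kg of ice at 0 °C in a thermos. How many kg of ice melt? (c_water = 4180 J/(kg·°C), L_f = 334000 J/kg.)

m_melted ≈ 0.0262 kg

Heat available from the water dropping to 0 °C: 0.0732·4180·28.6 = 8750.9 J.
Fully melting the ice requires m_ice L_f = 0.157·334000 = 52438 J.
That's not enough to melt it all — equilibrium is at 0 °C with ice remaining.
m_melted·334000 = 8750.9  ⇒  m_melted ≈ 0.0262 kg.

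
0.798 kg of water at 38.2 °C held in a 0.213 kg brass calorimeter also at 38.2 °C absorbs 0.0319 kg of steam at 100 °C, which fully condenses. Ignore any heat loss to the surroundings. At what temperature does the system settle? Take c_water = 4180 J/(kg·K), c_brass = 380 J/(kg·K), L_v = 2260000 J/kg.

Setting the total heat transfer to zero:
steam→water at 100 °C releases m L_v = 0.0319×2260000 = 72094
  condensed water 100 °C→T: 133.34(T − 100)
  original water: 3335.6(T − 38.2)
  brass cup: 0.213×380×(T − 38.2) = 80.94(T − 38.2)
3549.9 T = 72094 + 13334 + 130513 = 215942
T ≈ 60.83 °C — below 100 °C, confirming all the steam condensed.

T_f ≈ 60.8 °C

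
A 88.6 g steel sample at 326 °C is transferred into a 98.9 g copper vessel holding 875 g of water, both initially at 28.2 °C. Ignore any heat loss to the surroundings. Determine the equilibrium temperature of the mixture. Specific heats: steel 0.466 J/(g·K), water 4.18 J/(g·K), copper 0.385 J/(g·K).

T_f ≈ 31.5 °C

Taking heat into each body as positive, Σ m c ΔT = 0:
88.6*0.466*(T − 326) + 875*4.18*(T − 28.2) + 98.9*0.385*(T − 28.2) = 0
41.29(T − 326) + 3657.5(T − 28.2) + 38.08(T − 28.2) = 0
3736.9 T = 117675
T = 117675 / 3736.9 = 31.5 °C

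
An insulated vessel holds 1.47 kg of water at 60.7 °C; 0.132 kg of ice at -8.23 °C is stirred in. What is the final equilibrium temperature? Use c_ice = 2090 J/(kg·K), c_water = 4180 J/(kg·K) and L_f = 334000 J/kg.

T_f ≈ 48.8 °C

Net heat exchanged in the isolated system is zero:
warm ice to 0 °C: 0.132·2090·(0 − (-8.23)) = 2270.5; latent heat to melt: 0.132·334000 = 44088; warm the meltwater: 551.76 T; water cools: 1.47·4180·(T − 60.7) = 6144.6(T − 60.7)
6696.4 T = 372977 − 46358 = 326619
T ≈ 48.78 °C. Since T > 0 °C, the all-ice-melts assumption holds.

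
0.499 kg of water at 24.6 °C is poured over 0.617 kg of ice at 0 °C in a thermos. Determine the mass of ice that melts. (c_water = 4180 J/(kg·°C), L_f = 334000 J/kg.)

m_melted ≈ 0.154 kg

Water can give up m c ΔT = 0.499×4180×24.6 = 51311 J before reaching 0 °C.
Melting all 0.617 kg of ice would need 0.617×334000 = 206078 J.
51311 J < 206078 J, so only part of the ice melts and the system sits at 0 °C.
m_melt = 51311 / L_f = 0.1536 kg.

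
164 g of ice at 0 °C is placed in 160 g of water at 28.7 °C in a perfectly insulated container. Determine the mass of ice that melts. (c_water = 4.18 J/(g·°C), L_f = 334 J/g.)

Water can give up m c ΔT = 160·4.18·28.7 = 19195 J before reaching 0 °C.
To melt every bit of ice: 164·334 = 54776 J.
Since 19195 < 54776 J, not all the ice melts; equilibrium is at 0 °C.
m_melted·334 = 19195  ⇒  m_melted ≈ 57.47 g.

m_melted ≈ 57.5 g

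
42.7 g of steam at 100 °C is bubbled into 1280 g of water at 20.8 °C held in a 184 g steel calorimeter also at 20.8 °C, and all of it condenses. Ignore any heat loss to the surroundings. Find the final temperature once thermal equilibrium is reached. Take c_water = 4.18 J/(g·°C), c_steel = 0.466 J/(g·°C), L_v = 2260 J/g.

T_f ≈ 40.5 °C

Let T be the final temperature. ΣQ_i = 0:
latent heat released on condensation: 42.7·2260 = 96502
  condensed water 100 °C→T: 178.49(T − 100)
  water warms: 1280·4.18·(T − 20.8) = 5350.4(T − 20.8)
  steel cup: 184·0.466·(T − 20.8) = 85.74(T − 20.8)
5614.6 T = 96502 + 17849 + 113072 = 227422
T ≈ 40.51 °C, under the boiling point, so the assumption holds.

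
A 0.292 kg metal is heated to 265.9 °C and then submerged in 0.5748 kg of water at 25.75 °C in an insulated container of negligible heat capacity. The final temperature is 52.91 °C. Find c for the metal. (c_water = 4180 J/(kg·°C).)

c ≈ 1050 J/(kg·°C)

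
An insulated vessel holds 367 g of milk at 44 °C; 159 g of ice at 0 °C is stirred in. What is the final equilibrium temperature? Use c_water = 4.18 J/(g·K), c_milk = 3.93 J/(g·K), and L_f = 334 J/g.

Heat gained plus heat lost sum to zero:
fusion: m_ice L_f = 159·334 = 53106; meltwater 0→T: 159·4.18·T = 664.62 T; milk: 1442.3(T − 44)
2106.9 T = 63462 − 53106 = 10356
T ≈ 4.92 °C (positive, so assuming full melt was valid).

T_f ≈ 4.9 °C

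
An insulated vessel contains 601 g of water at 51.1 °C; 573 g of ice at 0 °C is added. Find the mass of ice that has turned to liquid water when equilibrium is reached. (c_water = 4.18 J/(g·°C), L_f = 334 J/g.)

Heat available from the water dropping to 0 °C: 601·4.18·51.1 = 128372 J.
Fully melting the ice requires m_ice L_f = 573·334 = 191382 J.
Since 128372 < 191382 J, not all the ice melts; equilibrium is at 0 °C.
Mass melted = 128372/334 ≈ 384.3 g.

m_melted ≈ 384 g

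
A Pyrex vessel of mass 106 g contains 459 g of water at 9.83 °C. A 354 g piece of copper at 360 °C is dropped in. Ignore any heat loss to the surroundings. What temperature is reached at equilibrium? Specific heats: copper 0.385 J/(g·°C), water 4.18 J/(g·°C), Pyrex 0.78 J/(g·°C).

Conservation of energy gives ΣQ = 0:
354*0.385*(T − 360) + 459*4.18*(T − 9.83) + 106*0.78*(T − 9.83) = 0
(136.29 + 1918.6 + 82.68) T = 136.29*360 + 1918.6*9.83 + 82.68*9.83
T ≈ 32.16 °C

T_f ≈ 32.2 °C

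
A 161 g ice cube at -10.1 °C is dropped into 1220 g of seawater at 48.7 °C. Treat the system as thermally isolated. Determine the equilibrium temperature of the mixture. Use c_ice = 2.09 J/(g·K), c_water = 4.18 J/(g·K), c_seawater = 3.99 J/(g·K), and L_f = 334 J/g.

Conservation of energy gives ΣQ = 0:
ice -10.1→0 °C: 161·2.09·10.1 = 3398.5
  latent heat to melt: 161·334 = 53774
  meltwater 0→T: 161·4.18·T = 672.98 T
  seawater cools: 1220·3.99·(T − 48.7) = 4867.8(T − 48.7)
5540.8 T = 237062 − 57173 = 179889
T ≈ 32.47 °C (positive, so assuming full melt was valid).

T_f ≈ 32.5 °C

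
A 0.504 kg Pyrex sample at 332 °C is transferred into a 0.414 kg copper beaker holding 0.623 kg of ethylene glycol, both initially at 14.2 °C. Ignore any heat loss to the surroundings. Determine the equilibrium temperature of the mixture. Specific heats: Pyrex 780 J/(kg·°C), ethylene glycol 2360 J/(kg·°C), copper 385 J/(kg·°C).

T_f ≈ 76.0 °C

Let T be the final temperature. ΣQ_i = 0:
0.504×780×(T − 332) + 0.623×2360×(T − 14.2) + 0.414×385×(T − 14.2) = 0
2022.8 T = 153657
T ≈ 75.96 °C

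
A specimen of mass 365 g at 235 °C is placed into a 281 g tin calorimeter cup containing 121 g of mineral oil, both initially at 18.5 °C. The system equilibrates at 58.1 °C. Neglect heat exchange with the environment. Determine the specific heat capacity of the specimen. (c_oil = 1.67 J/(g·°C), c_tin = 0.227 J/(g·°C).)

Taking heat into each body as positive, Σ m c ΔT = 0:
365·c·(58.1 − 235) + 121·1.67·(58.1 − 18.5) + 281·0.227·(58.1 − 18.5) = 0
-64568 c = -10528
c = -10528/-64568 ≈ 0.1631 J/(g·°C)

c ≈ 0.163 J/(g·°C)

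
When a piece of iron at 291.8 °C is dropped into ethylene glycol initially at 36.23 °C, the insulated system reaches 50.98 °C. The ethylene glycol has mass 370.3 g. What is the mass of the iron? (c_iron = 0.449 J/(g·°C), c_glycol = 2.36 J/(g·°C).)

Energy conservation, ΣQ = 0:
m·0.449·(50.98 − 291.8) + 370.3·2.36·(50.98 − 36.23) = 0
-108.13 m = -12890
m = -12890/-108.13 ≈ 119.2 g

m ≈ 119 g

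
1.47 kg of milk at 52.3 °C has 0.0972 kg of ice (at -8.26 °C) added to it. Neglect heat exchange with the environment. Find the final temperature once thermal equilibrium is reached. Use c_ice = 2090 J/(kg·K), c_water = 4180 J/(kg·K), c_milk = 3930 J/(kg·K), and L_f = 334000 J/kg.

Sum of m c ΔT and latent-heat terms is zero:
warm ice to 0 °C: 0.0972·2090·(0 − (-8.26)) = 1678
  latent heat to melt: 0.0972·334000 = 32465
  warm the meltwater: 406.3 T
  milk: 5777.1(T − 52.3)
6183.4 T = 302142 − 34143 = 268000
T ≈ 43.34 °C. Since T > 0 °C, the all-ice-melts assumption holds.

T_f ≈ 43.3 °C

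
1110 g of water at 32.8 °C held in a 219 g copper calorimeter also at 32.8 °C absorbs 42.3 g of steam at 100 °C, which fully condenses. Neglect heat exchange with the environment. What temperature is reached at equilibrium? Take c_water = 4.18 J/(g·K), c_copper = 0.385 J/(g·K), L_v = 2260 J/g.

T_f ≈ 54.7 °C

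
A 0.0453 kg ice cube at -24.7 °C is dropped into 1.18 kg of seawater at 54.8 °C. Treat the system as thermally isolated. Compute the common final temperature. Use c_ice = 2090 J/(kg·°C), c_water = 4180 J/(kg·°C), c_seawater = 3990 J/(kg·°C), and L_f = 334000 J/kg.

T_f ≈ 49.1 °C

Sum of m c ΔT and latent-heat terms is zero:
warm ice to 0 °C: 0.0453×2090×(0 − (-24.7)) = 2338.5; latent heat to melt: 0.0453×334000 = 15130; meltwater 0→T: 0.0453×4180×T = 189.35 T; seawater cools: 1.18×3990×(T − 54.8) = 4708.2(T − 54.8)
4897.6 T = 258009 − 17469 = 240541
T ≈ 49.11 °C. Since T > 0 °C, the all-ice-melts assumption holds.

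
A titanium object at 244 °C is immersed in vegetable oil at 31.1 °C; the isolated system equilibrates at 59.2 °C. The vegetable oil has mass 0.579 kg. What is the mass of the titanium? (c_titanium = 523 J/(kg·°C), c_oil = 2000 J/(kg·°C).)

Heat lost by the titanium = heat gained by the oil:
m×523×(244 − 59.2) = 0.579×2000×(59.2 − 31.1)
96650 m = 32540  ⇒  m ≈ 0.3367 kg

m ≈ 0.337 kg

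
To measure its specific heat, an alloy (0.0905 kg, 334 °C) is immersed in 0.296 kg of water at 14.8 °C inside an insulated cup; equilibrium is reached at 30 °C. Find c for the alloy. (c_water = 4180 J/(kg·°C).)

c ≈ 684 J/(kg·°C)

Heat lost by the alloy = heat gained by the water:
0.0905·c·(334 − 30) = 0.296·4180·(30 − 14.8)
27.51 c = 18807  ⇒  c ≈ 683.6 J/(kg·°C)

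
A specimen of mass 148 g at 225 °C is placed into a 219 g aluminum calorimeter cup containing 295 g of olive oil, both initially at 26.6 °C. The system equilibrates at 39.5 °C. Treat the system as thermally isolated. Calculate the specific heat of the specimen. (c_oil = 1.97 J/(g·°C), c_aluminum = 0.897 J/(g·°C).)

Net heat exchanged in the isolated system is zero:
148·c·(39.5 − 225) + 295·1.97·(39.5 − 26.6) + 219·0.897·(39.5 − 26.6) = 0
-27454 c = -10031
c = -10031/-27454 ≈ 0.3654 J/(g·°C)

c ≈ 0.365 J/(g·°C)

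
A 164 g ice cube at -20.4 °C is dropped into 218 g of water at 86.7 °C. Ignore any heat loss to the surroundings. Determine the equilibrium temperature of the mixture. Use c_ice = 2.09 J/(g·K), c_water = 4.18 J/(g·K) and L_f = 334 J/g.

T_f ≈ 10.8 °C

Heat gained plus heat lost sum to zero:
ice -20.4→0 °C: 164×2.09×20.4 = 6992.3; fusion: m_ice L_f = 164×334 = 54776; warm the meltwater: 685.52 T; water cools: 218×4.18×(T − 86.7) = 911.24(T − 86.7)
1596.8 T = 79005 − 61768 = 17236
T ≈ 10.79 °C — above 0 °C, consistent with complete melting.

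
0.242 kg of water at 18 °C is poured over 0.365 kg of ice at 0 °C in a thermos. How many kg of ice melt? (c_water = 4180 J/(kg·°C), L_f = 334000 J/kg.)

m_melted ≈ 0.0545 kg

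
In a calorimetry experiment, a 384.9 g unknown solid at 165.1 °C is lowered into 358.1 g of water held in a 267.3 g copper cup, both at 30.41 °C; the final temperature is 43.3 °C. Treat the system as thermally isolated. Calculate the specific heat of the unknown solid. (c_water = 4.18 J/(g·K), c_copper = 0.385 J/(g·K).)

Setting the total heat transfer to zero:
384.9×c×(43.3 − 165.1) + 358.1×4.18×(43.3 − 30.41) + 267.3×0.385×(43.3 − 30.41) = 0
-46881 c = -20621
c = -20621/-46881 ≈ 0.4399 J/(g·K)

c ≈ 0.44 J/(g·K)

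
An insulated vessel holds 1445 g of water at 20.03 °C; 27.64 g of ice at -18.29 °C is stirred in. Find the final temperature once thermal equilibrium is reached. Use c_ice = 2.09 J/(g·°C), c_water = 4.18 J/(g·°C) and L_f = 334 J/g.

T_f ≈ 18.0 °C

Net heat exchanged in the isolated system is zero:
warm ice to 0 °C: 27.64×2.09×(0 − (-18.29)) = 1056.6
  fusion: m_ice L_f = 27.64×334 = 9231.8
  meltwater 0→T: 27.64×4.18×T = 115.54 T
  water cools: 1445×4.18×(T − 20.03) = 6040.1(T − 20.03)
6155.6 T = 120983 − 10288 = 110695
T ≈ 17.98 °C — above 0 °C, consistent with complete melting.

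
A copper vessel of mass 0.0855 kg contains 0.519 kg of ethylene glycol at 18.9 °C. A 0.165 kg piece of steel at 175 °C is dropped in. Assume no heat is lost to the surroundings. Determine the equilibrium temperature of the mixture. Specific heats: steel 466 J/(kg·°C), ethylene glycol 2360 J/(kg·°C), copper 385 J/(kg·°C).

Taking heat into each body as positive, Σ m c ΔT = 0:
0.165·466·(T − 175) + 0.519·2360·(T − 18.9) + 0.0855·385·(T − 18.9) = 0
76.89(T − 175) + 1224.8(T − 18.9) + 32.92(T − 18.9) = 0
1334.6 T = 37227
T = 37227 / 1334.6 = 27.9 °C

T_f ≈ 27.9 °C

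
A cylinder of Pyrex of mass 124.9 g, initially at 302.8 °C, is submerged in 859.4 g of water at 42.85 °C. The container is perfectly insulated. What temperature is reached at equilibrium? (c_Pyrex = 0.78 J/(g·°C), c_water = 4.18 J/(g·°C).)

Net heat exchanged in the isolated system is zero:
124.9×0.78×(T − 302.8) + 859.4×4.18×(T − 42.85) = 0
97.42(T − 302.8) + 3592.3(T − 42.85) = 0
(97.42 + 3592.3) T = 97.42×302.8 + 3592.3×42.85
T = 183429/3689.7 ≈ 49.71 °C

T_f ≈ 49.7 °C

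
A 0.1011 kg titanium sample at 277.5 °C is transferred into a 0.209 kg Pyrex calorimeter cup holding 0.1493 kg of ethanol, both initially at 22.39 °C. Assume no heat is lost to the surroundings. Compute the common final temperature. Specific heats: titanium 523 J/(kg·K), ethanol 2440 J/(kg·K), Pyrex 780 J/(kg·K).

With ΣQ=0 the equilibrium temperature is the m·c-weighted mean:
T_f = (52.88·277.5 + 364.29·22.39 + 163.02·22.39) / (52.88 + 364.29 + 163.02)
    = 26479 / 580.19 ≈ 45.64 °C

T_f ≈ 45.6 °C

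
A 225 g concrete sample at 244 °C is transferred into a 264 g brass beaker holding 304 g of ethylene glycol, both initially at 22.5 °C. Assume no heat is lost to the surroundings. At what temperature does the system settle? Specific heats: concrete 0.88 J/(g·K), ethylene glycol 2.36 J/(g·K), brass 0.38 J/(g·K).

T_f ≈ 65.7 °C

With ΣQ=0 the equilibrium temperature is the m·c-weighted mean:
T_f = (198·244 + 717.44·22.5 + 100.32·22.5) / (198 + 717.44 + 100.32)
    = 66712 / 1015.8 ≈ 65.68 °C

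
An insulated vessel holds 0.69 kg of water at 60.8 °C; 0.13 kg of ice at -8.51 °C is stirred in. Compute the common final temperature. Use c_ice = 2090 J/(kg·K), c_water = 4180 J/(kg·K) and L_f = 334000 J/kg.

T_f ≈ 37.8 °C

Energy balance with sensible and latent terms:
ice -8.51→0 °C: 0.13×2090×8.51 = 2312.2
  fusion: m_ice L_f = 0.13×334000 = 43420
  meltwater 0→T: 0.13×4180×T = 543.4 T
  water: 2884.2(T − 60.8)
3427.6 T = 175359 − 45732 = 129627
T ≈ 37.82 °C — above 0 °C, consistent with complete melting.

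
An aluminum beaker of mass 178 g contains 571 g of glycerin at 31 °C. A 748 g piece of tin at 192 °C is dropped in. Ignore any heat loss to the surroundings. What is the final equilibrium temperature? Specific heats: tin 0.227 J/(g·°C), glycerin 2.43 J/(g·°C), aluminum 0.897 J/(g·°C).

T_f is the heat-capacity-weighted average of the initial temperatures:
T_f = (169.8·192 + 1387.5·31 + 159.67·31) / (169.8 + 1387.5 + 159.67)
    = 80564 / 1717 ≈ 46.92 °C

T_f ≈ 46.9 °C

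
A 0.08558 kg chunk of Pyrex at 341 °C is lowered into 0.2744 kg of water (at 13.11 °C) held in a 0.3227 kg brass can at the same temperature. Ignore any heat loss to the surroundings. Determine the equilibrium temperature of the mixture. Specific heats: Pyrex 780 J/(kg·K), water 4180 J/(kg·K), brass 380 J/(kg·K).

T_f ≈ 29.5 °C

T_f = Σ m_i c_i T_i / Σ m_i c_i:
T_f = (66.75×341 + 1147×13.11 + 122.63×13.11) / (66.75 + 1147 + 122.63)
    = 39407 / 1336.4 ≈ 29.49 °C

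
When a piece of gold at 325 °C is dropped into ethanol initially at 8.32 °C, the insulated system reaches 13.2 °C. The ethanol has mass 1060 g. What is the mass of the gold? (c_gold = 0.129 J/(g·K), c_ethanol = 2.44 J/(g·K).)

Energy conservation, ΣQ = 0:
m×0.129×(13.2 − 325) + 1060×2.44×(13.2 − 8.32) = 0
-40.22 m = -12622
m = -12622/-40.22 ≈ 313.8 g

m ≈ 314 g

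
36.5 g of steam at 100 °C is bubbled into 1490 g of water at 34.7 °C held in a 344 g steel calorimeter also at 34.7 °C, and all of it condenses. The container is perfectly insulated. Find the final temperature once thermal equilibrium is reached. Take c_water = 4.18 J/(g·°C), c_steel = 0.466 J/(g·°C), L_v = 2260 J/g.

T_f ≈ 48.8 °C

Heat gained plus heat lost sum to zero:
latent heat released on condensation: 36.5·2260 = 82490
  condensate cools 100→T: 36.5·4.18·(T − 100) = 152.57(T − 100)
  water warms: 1490·4.18·(T − 34.7) = 6228.2(T − 34.7)
  cup: 160.3(T − 34.7)
6541.1 T = 82490 + 15257 + 221681 = 319428
T ≈ 48.83 °C, under the boiling point, so the assumption holds.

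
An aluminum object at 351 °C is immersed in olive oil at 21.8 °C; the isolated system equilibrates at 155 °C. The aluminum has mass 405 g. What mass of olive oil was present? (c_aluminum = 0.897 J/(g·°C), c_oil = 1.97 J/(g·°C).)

m ≈ 271 g

Heat lost by the aluminum = heat gained by the oil:
405·0.897·(351 − 155) = m·1.97·(155 − 21.8)
262.4 m = 71204  ⇒  m ≈ 271.4 g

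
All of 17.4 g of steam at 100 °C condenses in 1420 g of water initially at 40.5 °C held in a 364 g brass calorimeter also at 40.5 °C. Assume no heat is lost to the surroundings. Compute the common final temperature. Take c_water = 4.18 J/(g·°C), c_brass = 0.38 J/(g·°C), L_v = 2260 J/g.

T_f ≈ 47.6 °C

Sum of m c ΔT and latent-heat terms is zero:
condense steam: −17.4×2260 = −39324
  condensed water 100 °C→T: 72.73(T − 100)
  water warms: 1420×4.18×(T − 40.5) = 5935.6(T − 40.5)
  cup: 138.32(T − 40.5)
6146.7 T = 39324 + 7273.2 + 245994 = 292591
T ≈ 47.60 °C, under the boiling point, so the assumption holds.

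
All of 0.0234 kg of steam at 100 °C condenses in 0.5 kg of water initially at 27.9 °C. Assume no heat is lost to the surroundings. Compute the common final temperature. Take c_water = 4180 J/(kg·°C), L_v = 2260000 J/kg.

T_f ≈ 55.3 °C

Sum of m c ΔT and latent-heat terms is zero:
steam→water at 100 °C releases m L_v = 0.0234·2260000 = 52884; condensed water 100 °C→T: 97.81(T − 100); original water: 2090(T − 27.9)
2187.8 T = 52884 + 9781.2 + 58311 = 120976
T ≈ 55.30 °C (< 100 °C, so full condensation is consistent).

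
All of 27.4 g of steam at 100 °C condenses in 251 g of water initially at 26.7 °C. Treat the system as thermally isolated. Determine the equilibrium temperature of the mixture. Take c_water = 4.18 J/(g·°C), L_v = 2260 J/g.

Taking heat into each body as positive, Σ m c ΔT = 0:
steam→water at 100 °C releases m L_v = 27.4×2260 = 61924
  condensed water 100 °C→T: 114.53(T − 100)
  water warms: 251×4.18×(T − 26.7) = 1049.2(T − 26.7)
1163.7 T = 61924 + 11453 + 28013 = 101390
T ≈ 87.13 °C (< 100 °C, so full condensation is consistent).

T_f ≈ 87.1 °C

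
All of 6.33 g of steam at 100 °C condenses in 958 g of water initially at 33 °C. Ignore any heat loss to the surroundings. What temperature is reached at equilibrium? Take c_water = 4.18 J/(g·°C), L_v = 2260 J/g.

Net heat exchanged in the isolated system is zero:
condense steam: −6.33×2260 = −14306
  condensed water 100 °C→T: 26.46(T − 100)
  water warms: 958×4.18×(T − 33) = 4004.4(T − 33)
4030.9 T = 14306 + 2645.9 + 132147 = 149098
T ≈ 36.99 °C (< 100 °C, so full condensation is consistent).

T_f ≈ 37.0 °C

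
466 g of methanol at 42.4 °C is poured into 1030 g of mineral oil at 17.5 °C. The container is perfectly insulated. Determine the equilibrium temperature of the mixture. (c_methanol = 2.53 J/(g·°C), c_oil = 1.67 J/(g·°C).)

T_f ≈ 27.6 °C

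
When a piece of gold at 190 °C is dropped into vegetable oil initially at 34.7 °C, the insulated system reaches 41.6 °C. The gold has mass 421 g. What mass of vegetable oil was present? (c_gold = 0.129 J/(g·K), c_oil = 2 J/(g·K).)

m ≈ 584 g

Heat gained plus heat lost sum to zero:
421·0.129·(41.6 − 190) + m·2·(41.6 − 34.7) = 0
13.8 m = 8059.5
m = 8059.5/13.8 ≈ 584 g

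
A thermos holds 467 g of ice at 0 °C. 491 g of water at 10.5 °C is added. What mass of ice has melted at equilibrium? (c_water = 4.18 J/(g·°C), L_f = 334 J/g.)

Cooling the water to 0 °C releases 491×4.18×10.5 = 21550 J.
To melt every bit of ice: 467×334 = 155978 J.
21550 J < 155978 J, so only part of the ice melts and the system sits at 0 °C.
m_melted×334 = 21550  ⇒  m_melted ≈ 64.52 g.

m_melted ≈ 64.5 g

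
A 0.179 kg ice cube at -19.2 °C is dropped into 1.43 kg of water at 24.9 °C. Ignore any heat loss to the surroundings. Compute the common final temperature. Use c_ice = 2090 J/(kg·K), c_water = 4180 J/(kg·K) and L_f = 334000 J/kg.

T_f ≈ 12.2 °C

Sum of m c ΔT and latent-heat terms is zero:
warm ice to 0 °C: 0.179·2090·(0 − (-19.2)) = 7182.9; latent heat to melt: 0.179·334000 = 59786; meltwater 0→T: 0.179·4180·T = 748.22 T; water cools: 1.43·4180·(T − 24.9) = 5977.4(T − 24.9)
6725.6 T = 148837 − 66969 = 81868
T ≈ 12.17 °C — above 0 °C, consistent with complete melting.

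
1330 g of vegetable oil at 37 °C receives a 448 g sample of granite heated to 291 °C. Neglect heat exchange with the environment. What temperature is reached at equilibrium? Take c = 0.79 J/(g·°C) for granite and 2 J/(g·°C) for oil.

T_f ≈ 66.8 °C

T_f = Σ m_i c_i T_i / Σ m_i c_i:
T_f = (353.92*291 + 2660*37) / (353.92 + 2660)
    = 201411 / 3013.9 ≈ 66.83 °C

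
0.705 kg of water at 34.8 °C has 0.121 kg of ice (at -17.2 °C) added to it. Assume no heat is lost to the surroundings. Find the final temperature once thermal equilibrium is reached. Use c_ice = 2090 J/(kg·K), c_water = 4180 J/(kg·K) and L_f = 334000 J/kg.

Energy conservation, ΣQ = 0:
ice -17.2→0 °C: 0.121×2090×17.2 = 4349.7; latent heat to melt: 0.121×334000 = 40414; warm the meltwater: 505.78 T; water: 2946.9(T − 34.8)
3452.7 T = 102552 − 44764 = 57788
T ≈ 16.74 °C (positive, so assuming full melt was valid).

T_f ≈ 16.7 °C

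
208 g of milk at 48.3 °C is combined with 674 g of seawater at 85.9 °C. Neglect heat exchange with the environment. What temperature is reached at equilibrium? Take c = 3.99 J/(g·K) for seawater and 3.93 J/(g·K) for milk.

T_f is the heat-capacity-weighted average of the initial temperatures:
T_f = (2689.3×85.9 + 817.44×48.3) / (2689.3 + 817.44)
    = 270490 / 3506.7 ≈ 77.14 °C

T_f ≈ 77.1 °C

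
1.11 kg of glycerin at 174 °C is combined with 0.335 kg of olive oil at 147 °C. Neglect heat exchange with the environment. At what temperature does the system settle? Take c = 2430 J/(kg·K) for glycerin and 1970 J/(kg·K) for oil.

T_f ≈ 168.7 °C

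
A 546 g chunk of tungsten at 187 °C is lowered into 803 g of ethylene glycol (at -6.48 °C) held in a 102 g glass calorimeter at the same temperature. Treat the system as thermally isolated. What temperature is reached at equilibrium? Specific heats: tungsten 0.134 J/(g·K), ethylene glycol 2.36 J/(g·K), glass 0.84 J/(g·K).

Setting the total heat transfer to zero:
546·0.134·(T − 187) + 803·2.36·(T − (-6.48)) + 102·0.84·(T − (-6.48)) = 0
73.16(T − 187) + 1895.1(T − (-6.48)) + 85.68(T − (-6.48)) = 0
2053.9 T = 846.34
T ≈ 0.41 °C

T_f ≈ 0.4 °C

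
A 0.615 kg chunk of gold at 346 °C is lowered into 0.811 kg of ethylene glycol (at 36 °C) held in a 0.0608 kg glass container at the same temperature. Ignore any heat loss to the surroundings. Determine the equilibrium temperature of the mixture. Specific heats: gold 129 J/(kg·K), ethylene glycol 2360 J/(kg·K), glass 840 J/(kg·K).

T_f ≈ 48.0 °C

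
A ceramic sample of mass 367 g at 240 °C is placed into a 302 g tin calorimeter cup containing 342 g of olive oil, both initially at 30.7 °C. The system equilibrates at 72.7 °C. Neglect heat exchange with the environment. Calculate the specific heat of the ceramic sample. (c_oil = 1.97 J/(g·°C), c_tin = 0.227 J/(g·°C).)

Setting the total heat transfer to zero:
367×c×(72.7 − 240) + 342×1.97×(72.7 − 30.7) + 302×0.227×(72.7 − 30.7) = 0
-61399 c = -31176
c = -31176/-61399 ≈ 0.5078 J/(g·°C)

c ≈ 0.508 J/(g·°C)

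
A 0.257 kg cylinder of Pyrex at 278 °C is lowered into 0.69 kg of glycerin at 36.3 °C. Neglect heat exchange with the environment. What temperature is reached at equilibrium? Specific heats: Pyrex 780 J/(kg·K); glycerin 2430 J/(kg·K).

Set heat shed by the hot body equal to heat absorbed by the cold body:
0.257·780·(278 − T) = 0.69·2430·(T − 36.3)
200.46(278 − T) = 1676.7(T − 36.3)
1877.2 T = 116592  ⇒  T ≈ 62.11 °C

T_f ≈ 62.1 °C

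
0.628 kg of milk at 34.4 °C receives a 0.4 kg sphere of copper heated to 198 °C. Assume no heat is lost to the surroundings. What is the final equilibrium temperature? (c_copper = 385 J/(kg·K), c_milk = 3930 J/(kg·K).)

Heat lost by the copper equals heat gained by the milk:
0.4×385×(198 − T) = 0.628×3930×(T − 34.4)
154(198 − T) = 2468(T − 34.4)
2622 T = 115393  ⇒  T ≈ 44.01 °C

T_f ≈ 44.0 °C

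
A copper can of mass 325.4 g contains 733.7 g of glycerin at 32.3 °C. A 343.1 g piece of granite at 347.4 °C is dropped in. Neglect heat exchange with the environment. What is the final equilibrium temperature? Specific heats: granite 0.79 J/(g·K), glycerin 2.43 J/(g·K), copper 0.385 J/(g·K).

T_f ≈ 71.5 °C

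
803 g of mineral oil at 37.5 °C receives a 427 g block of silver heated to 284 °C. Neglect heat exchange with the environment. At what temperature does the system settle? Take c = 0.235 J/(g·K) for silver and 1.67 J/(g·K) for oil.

T_f = Σ m_i c_i T_i / Σ m_i c_i:
T_f = (100.34×284 + 1341×37.5) / (100.34 + 1341)
    = 78786 / 1441.4 ≈ 54.66 °C

T_f ≈ 54.7 °C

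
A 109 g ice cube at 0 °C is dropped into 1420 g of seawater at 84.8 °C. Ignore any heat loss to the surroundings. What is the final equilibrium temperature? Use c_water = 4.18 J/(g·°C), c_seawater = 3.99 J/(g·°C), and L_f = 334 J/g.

Conservation of energy gives ΣQ = 0:
latent heat to melt: 109×334 = 36406
  warm the meltwater: 455.62 T
  seawater cools: 1420×3.99×(T − 84.8) = 5665.8(T − 84.8)
6121.4 T = 480460 − 36406 = 444054
T ≈ 72.54 °C (positive, so assuming full melt was valid).

T_f ≈ 72.5 °C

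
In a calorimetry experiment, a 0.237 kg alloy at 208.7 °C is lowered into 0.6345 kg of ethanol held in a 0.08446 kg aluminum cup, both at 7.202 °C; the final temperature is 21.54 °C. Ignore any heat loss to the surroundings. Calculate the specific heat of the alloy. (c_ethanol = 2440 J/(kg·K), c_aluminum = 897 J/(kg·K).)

Setting the total heat transfer to zero:
0.237·c·(21.54 − 208.7) + 0.6345·2440·(21.54 − 7.202) + 0.08446·897·(21.54 − 7.202) = 0
-44.36 c = -23284
c = -23284/-44.36 ≈ 524.9 J/(kg·K)

c ≈ 525 J/(kg·K)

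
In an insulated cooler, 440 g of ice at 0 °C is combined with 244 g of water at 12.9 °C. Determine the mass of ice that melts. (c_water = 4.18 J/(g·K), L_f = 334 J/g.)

m_melted ≈ 39.4 g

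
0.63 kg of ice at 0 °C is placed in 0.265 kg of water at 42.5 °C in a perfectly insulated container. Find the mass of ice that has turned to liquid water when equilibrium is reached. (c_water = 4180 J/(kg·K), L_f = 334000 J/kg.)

Heat available from the water dropping to 0 °C: 0.265·4180·42.5 = 47077 J.
Melting all 0.63 kg of ice would need 0.63·334000 = 210420 J.
Since 47077 < 210420 J, not all the ice melts; equilibrium is at 0 °C.
Mass melted = 47077/334000 ≈ 0.1409 kg.

m_melted ≈ 0.141 kg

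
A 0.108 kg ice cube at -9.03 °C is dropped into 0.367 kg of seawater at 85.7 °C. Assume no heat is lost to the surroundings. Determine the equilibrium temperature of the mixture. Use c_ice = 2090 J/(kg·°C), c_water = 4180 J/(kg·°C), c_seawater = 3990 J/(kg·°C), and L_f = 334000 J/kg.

Energy balance with sensible and latent terms:
ice -9.03→0 °C: 0.108×2090×9.03 = 2038.3
  latent heat to melt: 0.108×334000 = 36072
  warm the meltwater: 451.44 T
  seawater cools: 0.367×3990×(T − 85.7) = 1464.3(T − 85.7)
1915.8 T = 125493 − 38110 = 87383
T ≈ 45.61 °C. Since T > 0 °C, the all-ice-melts assumption holds.

T_f ≈ 45.6 °C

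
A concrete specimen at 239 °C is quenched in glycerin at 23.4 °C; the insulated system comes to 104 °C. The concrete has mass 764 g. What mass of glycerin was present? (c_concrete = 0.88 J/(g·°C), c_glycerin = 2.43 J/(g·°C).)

Heat gained plus heat lost sum to zero:
764·0.88·(104 − 239) + m·2.43·(104 − 23.4) = 0
195.86 m = 90763
m = 90763/195.86 ≈ 463.4 g

m ≈ 463 g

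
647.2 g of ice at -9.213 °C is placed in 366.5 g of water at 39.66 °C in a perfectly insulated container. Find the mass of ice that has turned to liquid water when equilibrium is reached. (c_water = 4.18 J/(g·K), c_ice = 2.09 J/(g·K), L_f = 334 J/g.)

m_melted ≈ 145 g

Cooling the water to 0 °C releases 366.5·4.18·39.66 = 60758 J.
Warming the ice to 0 °C takes 647.2·2.09·9.213 = 12462 J, leaving 48296 J for melting.
Fully melting the ice requires m_ice L_f = 647.2·334 = 216165 J.
48296 J < 216165 J, so only part of the ice melts and the system sits at 0 °C.
Mass melted = 48296/334 ≈ 144.6 g.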